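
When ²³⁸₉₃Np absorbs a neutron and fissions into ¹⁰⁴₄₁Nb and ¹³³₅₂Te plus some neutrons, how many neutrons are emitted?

Conserve mass number: 239 = 104 + 133 + k, so k = 239 − 237 = 2.
Check atomic number: 93 = 41 + 52 + 0 = 93. ✓

2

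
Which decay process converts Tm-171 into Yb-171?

ΔA = 171 − 171 = 0; ΔZ = 70 − 69 = +1.
A is unchanged and Z rises by 1 — a neutron has become a proton (β⁻ decay).

beta-minus decay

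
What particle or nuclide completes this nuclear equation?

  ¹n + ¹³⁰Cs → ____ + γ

Conserve mass number: 1 + 130 = A + 0, so A = 131.
Conserve atomic number: 0 + 55 = Z + 0, so Z = 55.
Z = 55 is caesium, so the species is ¹³¹Cs.

Cs-131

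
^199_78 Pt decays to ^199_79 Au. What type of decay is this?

ΔA = 199 − 199 = 0; ΔZ = 79 − 78 = +1.
A is unchanged and Z rises by 1 — a neutron has become a proton (β⁻ decay).

beta-minus decay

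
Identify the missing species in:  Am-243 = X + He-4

Np-239

Conserve mass number: 243 = A + 4, so A = 239.
Conserve atomic number: 95 = Z + 2, so Z = 93.
Z = 93 is neptunium, so the species is Np-239.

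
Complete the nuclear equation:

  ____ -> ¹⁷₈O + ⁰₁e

Conserve mass number: A = 17 + 0, so A = 17.
Conserve atomic number: Z = 8 + 1, so Z = 9.
Z = 9 is fluorine, so the species is ¹⁷₉F.

F-17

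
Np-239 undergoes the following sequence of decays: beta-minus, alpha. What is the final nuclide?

U-235

Start: (A, Z) = (239, 93).
After β⁻: (239, 94).
After α: (235, 92).
Z = 92 is uranium.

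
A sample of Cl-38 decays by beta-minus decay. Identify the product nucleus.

Beta-minus decay: mass number changes by +0, atomic number by +1.
A: 38 = 38; Z: 17 + 1 = 18.
Z = 18 is argon, so the daughter is Ar-38.

Ar-38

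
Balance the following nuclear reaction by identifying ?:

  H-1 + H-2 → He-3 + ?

gamma ray

Conserve mass number: 1 + 2 = 3 + A, so A = 0.
Conserve atomic number: 1 + 1 = 2 + Z, so Z = 0.
A = 0 and Z = 0 is γ — a gamma ray.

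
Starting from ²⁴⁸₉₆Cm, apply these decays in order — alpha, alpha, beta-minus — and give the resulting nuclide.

Start: (A, Z) = (248, 96).
After α: (244, 94).
After α: (240, 92).
After β⁻: (240, 93).
Z = 93 is neptunium.

Np-240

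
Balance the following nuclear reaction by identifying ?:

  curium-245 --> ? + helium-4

Pu-241

Conserve mass number: 245 = A + 4, so A = 241.
Conserve atomic number: 96 = Z + 2, so Z = 94.
Z = 94 is plutonium, so the species is plutonium-241.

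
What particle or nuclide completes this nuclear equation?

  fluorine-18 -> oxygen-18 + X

Conserve mass number: 18 = 18 + A, so A = 0.
Conserve atomic number: 9 = 8 + Z, so Z = 1.
A = 0 and Z = 1 is e⁺ — a positron.

positron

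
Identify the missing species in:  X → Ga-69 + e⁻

Zn-69

Conserve mass number: A = 69 + 0, so A = 69.
Conserve atomic number: Z = 31 − 1, so Z = 30.
Z = 30 is zinc, so the species is Zn-69.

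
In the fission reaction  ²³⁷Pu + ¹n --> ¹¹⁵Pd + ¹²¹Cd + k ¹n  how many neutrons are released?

Conserve mass number: 238 = 115 + 121 + k, so k = 238 − 236 = 2.
Check atomic number: 94 = 46 + 48 + 0 = 94. ✓

2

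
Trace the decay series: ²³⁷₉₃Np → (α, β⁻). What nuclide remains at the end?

U-233

Start: (A, Z) = (237, 93).
After α: (233, 91).
After β⁻: (233, 92).
Z = 92 is uranium.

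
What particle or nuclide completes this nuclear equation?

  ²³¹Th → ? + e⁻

Pa-231

Conserve mass number: 231 = A + 0, so A = 231.
Conserve atomic number: 90 = Z − 1, so Z = 91.
Z = 91 is protactinium, so the species is ²³¹Pa.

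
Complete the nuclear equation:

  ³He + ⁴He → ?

Conserve mass number: 3 + 4 = A, so A = 7.
Conserve atomic number: 2 + 2 = Z, so Z = 4.
Z = 4 is beryllium, so the species is ⁷Be.

Be-7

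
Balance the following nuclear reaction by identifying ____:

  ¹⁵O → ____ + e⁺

Conserve mass number: 15 = A + 0, so A = 15.
Conserve atomic number: 8 = Z + 1, so Z = 7.
Z = 7 is nitrogen, so the species is ¹⁵N.

N-15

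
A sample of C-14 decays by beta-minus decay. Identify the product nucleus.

Beta-minus decay: mass number changes by +0, atomic number by +1.
A: 14 = 14; Z: 6 + 1 = 7.
Z = 7 is nitrogen, so the daughter is N-14.

N-14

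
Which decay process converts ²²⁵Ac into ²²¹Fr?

alpha decay

ΔA = 221 − 225 = -4; ΔZ = 87 − 89 = -2.
A drops by 4 and Z drops by 2 — the signature of alpha emission.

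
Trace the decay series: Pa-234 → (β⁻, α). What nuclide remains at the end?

Start: (A, Z) = (234, 91).
After β⁻: (234, 92).
After α: (230, 90).
Z = 90 is thorium.

Th-230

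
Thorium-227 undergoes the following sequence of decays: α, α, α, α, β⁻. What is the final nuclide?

Start: (A, Z) = (227, 90).
After α: (223, 88).
After α: (219, 86).
After α: (215, 84).
After α: (211, 82).
After β⁻: (211, 83).
Z = 83 is bismuth.

Bi-211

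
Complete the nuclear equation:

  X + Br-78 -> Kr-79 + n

Conserve mass number: A + 78 = 79 + 1, so A = 2.
Conserve atomic number: Z + 35 = 36 + 0, so Z = 1.
A = 2 and Z = 1 is H-2 — a deuteron.

deuteron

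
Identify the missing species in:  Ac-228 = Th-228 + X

beta-minus particle

Conserve mass number: 228 = 228 + A, so A = 0.
Conserve atomic number: 89 = 90 + Z, so Z = -1.
A = 0 and Z = -1 is e⁻ — a beta-minus particle.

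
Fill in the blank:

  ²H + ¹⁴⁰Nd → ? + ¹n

Conserve mass number: 2 + 140 = A + 1, so A = 141.
Conserve atomic number: 1 + 60 = Z + 0, so Z = 61.
Z = 61 is promethium, so the species is ¹⁴¹Pm.

Pm-141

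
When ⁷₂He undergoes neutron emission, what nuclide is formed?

Neutron emission: mass number changes by -1, atomic number by +0.
A: 7 − 1 = 6; Z: 2 = 2.
Z = 2 is helium, so the daughter is ⁶₂He.

He-6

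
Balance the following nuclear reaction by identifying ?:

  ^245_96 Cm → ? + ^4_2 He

Pu-241

Conserve mass number: 245 = A + 4, so A = 241.
Conserve atomic number: 96 = Z + 2, so Z = 94.
Z = 94 is plutonium, so the species is ^241_94 Pu.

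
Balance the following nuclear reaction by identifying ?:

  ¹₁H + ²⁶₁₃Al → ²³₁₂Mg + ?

alpha particle

Conserve mass number: 1 + 26 = 23 + A, so A = 4.
Conserve atomic number: 1 + 13 = 12 + Z, so Z = 2.
A = 4 and Z = 2 is ⁴₂He — an alpha particle.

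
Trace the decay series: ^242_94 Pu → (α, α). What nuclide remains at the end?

Start: (A, Z) = (242, 94).
After α: (238, 92).
After α: (234, 90).
Z = 90 is thorium.

Th-234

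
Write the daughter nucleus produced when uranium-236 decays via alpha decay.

Alpha decay: mass number changes by -4, atomic number by -2.
A: 236 − 4 = 232; Z: 92 − 2 = 90.
Z = 90 is thorium, so the daughter is thorium-232.

Th-232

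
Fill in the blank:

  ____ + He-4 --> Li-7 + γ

triton

Conserve mass number: A + 4 = 7 + 0, so A = 3.
Conserve atomic number: Z + 2 = 3 + 0, so Z = 1.
A = 3 and Z = 1 is H-3 — a triton.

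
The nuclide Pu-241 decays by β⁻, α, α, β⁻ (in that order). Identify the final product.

U-233

Start: (A, Z) = (241, 94).
After β⁻: (241, 95).
After α: (237, 93).
After α: (233, 91).
After β⁻: (233, 92).
Z = 92 is uranium.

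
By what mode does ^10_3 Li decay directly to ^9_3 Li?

ΔA = 9 − 10 = -1; ΔZ = 3 − 3 = +0.
A drops by 1 with Z unchanged — a neutron was emitted.

neutron emission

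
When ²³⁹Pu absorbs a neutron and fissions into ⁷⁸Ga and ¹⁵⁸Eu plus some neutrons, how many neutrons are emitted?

Conserve mass number: 240 = 78 + 158 + k, so k = 240 − 236 = 4.
Check atomic number: 94 = 31 + 63 + 0 = 94. ✓

4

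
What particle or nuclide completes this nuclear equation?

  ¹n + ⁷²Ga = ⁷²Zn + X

proton

Conserve mass number: 1 + 72 = 72 + A, so A = 1.
Conserve atomic number: 0 + 31 = 30 + Z, so Z = 1.
A = 1 and Z = 1 is ¹H — a proton.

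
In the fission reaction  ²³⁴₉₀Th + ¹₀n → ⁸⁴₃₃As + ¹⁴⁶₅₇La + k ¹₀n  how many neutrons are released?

5

Conserve mass number: 235 = 84 + 146 + k, so k = 235 − 230 = 5.
Check atomic number: 90 = 33 + 57 + 0 = 90. ✓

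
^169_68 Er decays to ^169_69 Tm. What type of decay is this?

ΔA = 169 − 169 = 0; ΔZ = 69 − 68 = +1.
A is unchanged and Z rises by 1 — a neutron has become a proton (β⁻ decay).

beta-minus decay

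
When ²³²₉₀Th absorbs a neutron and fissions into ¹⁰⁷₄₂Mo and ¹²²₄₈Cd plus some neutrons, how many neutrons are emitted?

Conserve mass number: 233 = 107 + 122 + k, so k = 233 − 229 = 4.
Check atomic number: 90 = 42 + 48 + 0 = 90. ✓

4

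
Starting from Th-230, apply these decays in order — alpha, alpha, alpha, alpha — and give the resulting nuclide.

Pb-214

Start: (A, Z) = (230, 90).
After α: (226, 88).
After α: (222, 86).
After α: (218, 84).
After α: (214, 82).
Z = 82 is lead.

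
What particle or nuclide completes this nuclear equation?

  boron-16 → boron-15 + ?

neutron

Conserve mass number: 16 = 15 + A, so A = 1.
Conserve atomic number: 5 = 5 + Z, so Z = 0.
A = 1 and Z = 0 is neutron — a neutron.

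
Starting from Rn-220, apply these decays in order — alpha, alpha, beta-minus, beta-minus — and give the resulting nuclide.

Po-212

Start: (A, Z) = (220, 86).
After α: (216, 84).
After α: (212, 82).
After β⁻: (212, 83).
After β⁻: (212, 84).
Z = 84 is polonium.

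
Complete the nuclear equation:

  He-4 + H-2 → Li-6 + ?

Conserve mass number: 4 + 2 = 6 + A, so A = 0.
Conserve atomic number: 2 + 1 = 3 + Z, so Z = 0.
A = 0 and Z = 0 is γ — a gamma ray.

gamma ray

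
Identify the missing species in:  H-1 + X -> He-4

Conserve mass number: 1 + A = 4, so A = 3.
Conserve atomic number: 1 + Z = 2, so Z = 1.
A = 3 and Z = 1 is H-3 — a triton.

triton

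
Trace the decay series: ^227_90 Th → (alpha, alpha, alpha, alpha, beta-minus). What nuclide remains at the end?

Start: (A, Z) = (227, 90).
After α: (223, 88).
After α: (219, 86).
After α: (215, 84).
After α: (211, 82).
After β⁻: (211, 83).
Z = 83 is bismuth.

Bi-211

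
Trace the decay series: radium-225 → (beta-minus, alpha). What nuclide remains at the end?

Start: (A, Z) = (225, 88).
After β⁻: (225, 89).
After α: (221, 87).
Z = 87 is francium.

Fr-221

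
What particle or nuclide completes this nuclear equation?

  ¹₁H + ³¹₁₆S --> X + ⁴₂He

P-28

Conserve mass number: 1 + 31 = A + 4, so A = 28.
Conserve atomic number: 1 + 16 = Z + 2, so Z = 15.
Z = 15 is phosphorus, so the species is ²⁸₁₅P.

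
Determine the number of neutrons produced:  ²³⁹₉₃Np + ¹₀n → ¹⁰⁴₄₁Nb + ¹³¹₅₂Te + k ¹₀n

Conserve mass number: 240 = 104 + 131 + k, so k = 240 − 235 = 5.
Check atomic number: 93 = 41 + 52 + 0 = 93. ✓

5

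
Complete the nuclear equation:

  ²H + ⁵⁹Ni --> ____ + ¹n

Conserve mass number: 2 + 59 = A + 1, so A = 60.
Conserve atomic number: 1 + 28 = Z + 0, so Z = 29.
Z = 29 is copper, so the species is ⁶⁰Cu.

Cu-60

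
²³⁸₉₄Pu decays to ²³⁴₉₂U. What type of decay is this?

alpha decay

ΔA = 234 − 238 = -4; ΔZ = 92 − 94 = -2.
A drops by 4 and Z drops by 2 — the signature of alpha emission.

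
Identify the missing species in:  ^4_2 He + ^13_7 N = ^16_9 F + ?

neutron

Conserve mass number: 4 + 13 = 16 + A, so A = 1.
Conserve atomic number: 2 + 7 = 9 + Z, so Z = 0.
A = 1 and Z = 0 is ^1_0 n — a neutron.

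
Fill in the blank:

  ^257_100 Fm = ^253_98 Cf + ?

Conserve mass number: 257 = 253 + A, so A = 4.
Conserve atomic number: 100 = 98 + Z, so Z = 2.
A = 4 and Z = 2 is ^4_2 He — an alpha particle.

alpha particle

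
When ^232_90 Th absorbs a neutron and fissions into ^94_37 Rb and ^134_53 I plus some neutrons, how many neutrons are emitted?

Conserve mass number: 233 = 94 + 134 + k, so k = 233 − 228 = 5.
Check atomic number: 90 = 37 + 53 + 0 = 90. ✓

5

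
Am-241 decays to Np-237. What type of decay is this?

alpha decay

ΔA = 237 − 241 = -4; ΔZ = 93 − 95 = -2.
A drops by 4 and Z drops by 2 — the signature of alpha emission.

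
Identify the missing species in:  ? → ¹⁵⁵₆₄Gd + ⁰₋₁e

Conserve mass number: A = 155 + 0, so A = 155.
Conserve atomic number: Z = 64 − 1, so Z = 63.
Z = 63 is europium, so the species is ¹⁵⁵₆₃Eu.

Eu-155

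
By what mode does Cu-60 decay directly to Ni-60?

beta-plus decay or electron capture

ΔA = 60 − 60 = 0; ΔZ = 28 − 29 = -1.
A is unchanged and Z drops by 1 — a proton has become a neutron (β⁺ emission or electron capture).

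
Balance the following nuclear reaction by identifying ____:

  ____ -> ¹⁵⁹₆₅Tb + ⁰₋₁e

Gd-159

Conserve mass number: A = 159 + 0, so A = 159.
Conserve atomic number: Z = 65 − 1, so Z = 64.
Z = 64 is gadolinium, so the species is ¹⁵⁹₆₄Gd.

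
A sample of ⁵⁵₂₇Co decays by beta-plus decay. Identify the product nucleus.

Fe-55

Beta-plus decay: mass number changes by +0, atomic number by -1.
A: 55 = 55; Z: 27 − 1 = 26.
Z = 26 is iron, so the daughter is ⁵⁵₂₆Fe.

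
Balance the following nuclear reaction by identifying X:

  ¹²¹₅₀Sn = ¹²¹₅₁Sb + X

beta-minus particle

Conserve mass number: 121 = 121 + A, so A = 0.
Conserve atomic number: 50 = 51 + Z, so Z = -1.
A = 0 and Z = -1 is ⁰₋₁e — a beta-minus particle.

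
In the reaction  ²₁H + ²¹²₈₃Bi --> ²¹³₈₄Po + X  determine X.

neutron

Conserve mass number: 2 + 212 = 213 + A, so A = 1.
Conserve atomic number: 1 + 83 = 84 + Z, so Z = 0.
A = 1 and Z = 0 is ¹₀n — a neutron.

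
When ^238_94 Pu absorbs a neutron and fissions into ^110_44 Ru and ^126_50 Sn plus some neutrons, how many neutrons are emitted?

3

Conserve mass number: 239 = 110 + 126 + k, so k = 239 − 236 = 3.
Check atomic number: 94 = 44 + 50 + 0 = 94. ✓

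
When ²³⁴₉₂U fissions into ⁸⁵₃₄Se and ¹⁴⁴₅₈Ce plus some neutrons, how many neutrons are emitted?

5

Conserve mass number: 234 = 85 + 144 + k, so k = 234 − 229 = 5.
Check atomic number: 92 = 34 + 58 + 0 = 92. ✓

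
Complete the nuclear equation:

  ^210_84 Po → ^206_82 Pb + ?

alpha particle

Conserve mass number: 210 = 206 + A, so A = 4.
Conserve atomic number: 84 = 82 + Z, so Z = 2.
A = 4 and Z = 2 is ^4_2 He — an alpha particle.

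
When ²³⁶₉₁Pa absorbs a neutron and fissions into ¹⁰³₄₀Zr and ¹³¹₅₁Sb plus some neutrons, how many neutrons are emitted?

Conserve mass number: 237 = 103 + 131 + k, so k = 237 − 234 = 3.
Check atomic number: 91 = 40 + 51 + 0 = 91. ✓

3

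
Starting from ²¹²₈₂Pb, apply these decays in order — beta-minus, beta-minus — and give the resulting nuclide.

Start: (A, Z) = (212, 82).
After β⁻: (212, 83).
After β⁻: (212, 84).
Z = 84 is polonium.

Po-212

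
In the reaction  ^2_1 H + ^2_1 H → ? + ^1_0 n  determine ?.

Conserve mass number: 2 + 2 = A + 1, so A = 3.
Conserve atomic number: 1 + 1 = Z + 0, so Z = 2.
Z = 2 is helium, so the species is ^3_2 He.

He-3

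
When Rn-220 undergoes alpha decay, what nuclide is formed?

Po-216

Alpha decay: mass number changes by -4, atomic number by -2.
A: 220 − 4 = 216; Z: 86 − 2 = 84.
Z = 84 is polonium, so the daughter is Po-216.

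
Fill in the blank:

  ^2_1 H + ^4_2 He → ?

Li-6

Conserve mass number: 2 + 4 = A, so A = 6.
Conserve atomic number: 1 + 2 = Z, so Z = 3.
Z = 3 is lithium, so the species is ^6_3 Li.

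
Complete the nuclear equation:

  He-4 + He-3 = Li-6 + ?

proton

Conserve mass number: 4 + 3 = 6 + A, so A = 1.
Conserve atomic number: 2 + 2 = 3 + Z, so Z = 1.
A = 1 and Z = 1 is H-1 — a proton.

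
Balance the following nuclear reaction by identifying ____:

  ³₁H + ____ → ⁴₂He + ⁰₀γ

Conserve mass number: 3 + A = 4 + 0, so A = 1.
Conserve atomic number: 1 + Z = 2 + 0, so Z = 1.
A = 1 and Z = 1 is ¹₁H — a proton.

proton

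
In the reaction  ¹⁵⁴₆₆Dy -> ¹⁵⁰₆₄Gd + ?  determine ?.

Conserve mass number: 154 = 150 + A, so A = 4.
Conserve atomic number: 66 = 64 + Z, so Z = 2.
A = 4 and Z = 2 is ⁴₂He — an alpha particle.

alpha particle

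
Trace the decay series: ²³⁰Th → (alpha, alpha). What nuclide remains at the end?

Start: (A, Z) = (230, 90).
After α: (226, 88).
After α: (222, 86).
Z = 86 is radon.

Rn-222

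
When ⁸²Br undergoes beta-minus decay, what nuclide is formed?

Kr-82

Beta-minus decay: mass number changes by +0, atomic number by +1.
A: 82 = 82; Z: 35 + 1 = 36.
Z = 36 is krypton, so the daughter is ⁸²Kr.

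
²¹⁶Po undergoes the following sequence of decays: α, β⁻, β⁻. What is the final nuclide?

Start: (A, Z) = (216, 84).
After α: (212, 82).
After β⁻: (212, 83).
After β⁻: (212, 84).
Z = 84 is polonium.

Po-212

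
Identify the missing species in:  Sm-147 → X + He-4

Conserve mass number: 147 = A + 4, so A = 143.
Conserve atomic number: 62 = Z + 2, so Z = 60.
Z = 60 is neodymium, so the species is Nd-143.

Nd-143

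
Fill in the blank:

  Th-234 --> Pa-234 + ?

Conserve mass number: 234 = 234 + A, so A = 0.
Conserve atomic number: 90 = 91 + Z, so Z = -1.
A = 0 and Z = -1 is e⁻ — a beta-minus particle.

beta-minus particle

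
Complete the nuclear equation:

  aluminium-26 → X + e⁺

Mg-26

Conserve mass number: 26 = A + 0, so A = 26.
Conserve atomic number: 13 = Z + 1, so Z = 12.
Z = 12 is magnesium, so the species is magnesium-26.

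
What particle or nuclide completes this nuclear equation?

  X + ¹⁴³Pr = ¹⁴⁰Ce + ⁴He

proton

Conserve mass number: A + 143 = 140 + 4, so A = 1.
Conserve atomic number: Z + 59 = 58 + 2, so Z = 1.
A = 1 and Z = 1 is ¹H — a proton.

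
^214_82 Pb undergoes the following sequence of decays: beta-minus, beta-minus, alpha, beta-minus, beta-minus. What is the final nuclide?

Start: (A, Z) = (214, 82).
After β⁻: (214, 83).
After β⁻: (214, 84).
After α: (210, 82).
After β⁻: (210, 83).
After β⁻: (210, 84).
Z = 84 is polonium.

Po-210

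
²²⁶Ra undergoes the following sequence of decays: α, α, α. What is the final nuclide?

Start: (A, Z) = (226, 88).
After α: (222, 86).
After α: (218, 84).
After α: (214, 82).
Z = 82 is lead.

Pb-214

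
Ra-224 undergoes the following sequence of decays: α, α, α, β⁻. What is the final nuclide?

Start: (A, Z) = (224, 88).
After α: (220, 86).
After α: (216, 84).
After α: (212, 82).
After β⁻: (212, 83).
Z = 83 is bismuth.

Bi-212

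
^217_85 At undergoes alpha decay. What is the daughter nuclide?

Bi-213

Alpha decay: mass number changes by -4, atomic number by -2.
A: 217 − 4 = 213; Z: 85 − 2 = 83.
Z = 83 is bismuth, so the daughter is ^213_83 Bi.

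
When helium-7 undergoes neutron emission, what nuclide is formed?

He-6

Neutron emission: mass number changes by -1, atomic number by +0.
A: 7 − 1 = 6; Z: 2 = 2.
Z = 2 is helium, so the daughter is helium-6.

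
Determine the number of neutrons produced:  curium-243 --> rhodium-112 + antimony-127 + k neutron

Conserve mass number: 243 = 112 + 127 + k, so k = 243 − 239 = 4.
Check atomic number: 96 = 45 + 51 + 0 = 96. ✓

4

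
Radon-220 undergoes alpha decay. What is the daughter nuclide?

Po-216

Alpha decay: mass number changes by -4, atomic number by -2.
A: 220 − 4 = 216; Z: 86 − 2 = 84.
Z = 84 is polonium, so the daughter is polonium-216.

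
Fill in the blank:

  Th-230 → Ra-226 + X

alpha particle

Conserve mass number: 230 = 226 + A, so A = 4.
Conserve atomic number: 90 = 88 + Z, so Z = 2.
A = 4 and Z = 2 is He-4 — an alpha particle.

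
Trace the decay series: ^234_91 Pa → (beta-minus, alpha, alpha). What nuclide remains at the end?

Start: (A, Z) = (234, 91).
After β⁻: (234, 92).
After α: (230, 90).
After α: (226, 88).
Z = 88 is radium.

Ra-226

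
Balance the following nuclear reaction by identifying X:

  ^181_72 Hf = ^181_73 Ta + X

Conserve mass number: 181 = 181 + A, so A = 0.
Conserve atomic number: 72 = 73 + Z, so Z = -1.
A = 0 and Z = -1 is ^0_-1 e — a beta-minus particle.

beta-minus particle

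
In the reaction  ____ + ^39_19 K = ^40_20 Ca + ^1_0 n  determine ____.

Conserve mass number: A + 39 = 40 + 1, so A = 2.
Conserve atomic number: Z + 19 = 20 + 0, so Z = 1.
A = 2 and Z = 1 is ^2_1 H — a deuteron.

deuteron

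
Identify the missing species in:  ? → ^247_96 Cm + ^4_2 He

Cf-251

Conserve mass number: A = 247 + 4, so A = 251.
Conserve atomic number: Z = 96 + 2, so Z = 98.
Z = 98 is californium, so the species is ^251_98 Cf.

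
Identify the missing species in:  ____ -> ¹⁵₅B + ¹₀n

B-16

Conserve mass number: A = 15 + 1, so A = 16.
Conserve atomic number: Z = 5 + 0, so Z = 5.
Z = 5 is boron, so the species is ¹⁶₅B.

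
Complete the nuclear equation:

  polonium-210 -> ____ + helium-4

Conserve mass number: 210 = A + 4, so A = 206.
Conserve atomic number: 84 = Z + 2, so Z = 82.
Z = 82 is lead, so the species is lead-206.

Pb-206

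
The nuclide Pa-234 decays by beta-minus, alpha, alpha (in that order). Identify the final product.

Ra-226

Start: (A, Z) = (234, 91).
After β⁻: (234, 92).
After α: (230, 90).
After α: (226, 88).
Z = 88 is radium.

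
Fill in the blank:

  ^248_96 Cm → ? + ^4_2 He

Conserve mass number: 248 = A + 4, so A = 244.
Conserve atomic number: 96 = Z + 2, so Z = 94.
Z = 94 is plutonium, so the species is ^244_94 Pu.

Pu-244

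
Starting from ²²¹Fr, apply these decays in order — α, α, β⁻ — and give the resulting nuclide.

Start: (A, Z) = (221, 87).
After α: (217, 85).
After α: (213, 83).
After β⁻: (213, 84).
Z = 84 is polonium.

Po-213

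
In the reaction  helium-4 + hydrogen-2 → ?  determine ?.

Li-6

Conserve mass number: 4 + 2 = A, so A = 6.
Conserve atomic number: 2 + 1 = Z, so Z = 3.
Z = 3 is lithium, so the species is lithium-6.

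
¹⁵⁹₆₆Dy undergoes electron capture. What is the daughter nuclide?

Tb-159

Electron capture: mass number changes by +0, atomic number by -1.
A: 159 = 159; Z: 66 − 1 = 65.
Z = 65 is terbium, so the daughter is ¹⁵⁹₆₅Tb.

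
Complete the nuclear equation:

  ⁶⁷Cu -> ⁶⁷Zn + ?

Conserve mass number: 67 = 67 + A, so A = 0.
Conserve atomic number: 29 = 30 + Z, so Z = -1.
A = 0 and Z = -1 is e⁻ — a beta-minus particle.

beta-minus particle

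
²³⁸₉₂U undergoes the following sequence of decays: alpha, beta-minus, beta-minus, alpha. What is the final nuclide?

Th-230

Start: (A, Z) = (238, 92).
After α: (234, 90).
After β⁻: (234, 91).
After β⁻: (234, 92).
After α: (230, 90).
Z = 90 is thorium.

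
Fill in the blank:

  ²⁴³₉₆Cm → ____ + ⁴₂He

Conserve mass number: 243 = A + 4, so A = 239.
Conserve atomic number: 96 = Z + 2, so Z = 94.
Z = 94 is plutonium, so the species is ²³⁹₉₄Pu.

Pu-239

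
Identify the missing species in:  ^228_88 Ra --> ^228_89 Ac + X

beta-minus particle

Conserve mass number: 228 = 228 + A, so A = 0.
Conserve atomic number: 88 = 89 + Z, so Z = -1.
A = 0 and Z = -1 is ^0_-1 e — a beta-minus particle.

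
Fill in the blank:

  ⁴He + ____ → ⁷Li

Conserve mass number: 4 + A = 7, so A = 3.
Conserve atomic number: 2 + Z = 3, so Z = 1.
A = 3 and Z = 1 is ³H — a triton.

triton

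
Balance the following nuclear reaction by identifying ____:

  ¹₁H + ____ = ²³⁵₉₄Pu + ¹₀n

Conserve mass number: 1 + A = 235 + 1, so A = 235.
Conserve atomic number: 1 + Z = 94 + 0, so Z = 93.
Z = 93 is neptunium, so the species is ²³⁵₉₃Np.

Np-235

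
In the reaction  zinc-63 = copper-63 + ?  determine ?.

positron

Conserve mass number: 63 = 63 + A, so A = 0.
Conserve atomic number: 30 = 29 + Z, so Z = 1.
A = 0 and Z = 1 is e⁺ — a positron.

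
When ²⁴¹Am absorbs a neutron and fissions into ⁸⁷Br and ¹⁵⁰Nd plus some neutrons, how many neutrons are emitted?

Conserve mass number: 242 = 87 + 150 + k, so k = 242 − 237 = 5.
Check atomic number: 95 = 35 + 60 + 0 = 95. ✓

5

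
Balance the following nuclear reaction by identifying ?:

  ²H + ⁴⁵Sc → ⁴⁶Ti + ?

neutron

Conserve mass number: 2 + 45 = 46 + A, so A = 1.
Conserve atomic number: 1 + 21 = 22 + Z, so Z = 0.
A = 1 and Z = 0 is ¹n — a neutron.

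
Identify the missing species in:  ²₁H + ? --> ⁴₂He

Conserve mass number: 2 + A = 4, so A = 2.
Conserve atomic number: 1 + Z = 2, so Z = 1.
A = 2 and Z = 1 is ²₁H — a deuteron.

deuteron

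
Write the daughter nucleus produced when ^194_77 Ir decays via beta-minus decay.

Pt-194

Beta-minus decay: mass number changes by +0, atomic number by +1.
A: 194 = 194; Z: 77 + 1 = 78.
Z = 78 is platinum, so the daughter is ^194_78 Pt.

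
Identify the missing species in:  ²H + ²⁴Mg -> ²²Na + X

alpha particle

Conserve mass number: 2 + 24 = 22 + A, so A = 4.
Conserve atomic number: 1 + 12 = 11 + Z, so Z = 2.
A = 4 and Z = 2 is ⁴He — an alpha particle.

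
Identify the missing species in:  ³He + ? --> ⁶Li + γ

triton

Conserve mass number: 3 + A = 6 + 0, so A = 3.
Conserve atomic number: 2 + Z = 3 + 0, so Z = 1.
A = 3 and Z = 1 is ³H — a triton.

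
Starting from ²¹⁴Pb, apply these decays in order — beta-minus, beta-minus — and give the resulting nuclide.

Po-214

Start: (A, Z) = (214, 82).
After β⁻: (214, 83).
After β⁻: (214, 84).
Z = 84 is polonium.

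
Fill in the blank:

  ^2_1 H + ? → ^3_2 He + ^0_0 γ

Conserve mass number: 2 + A = 3 + 0, so A = 1.
Conserve atomic number: 1 + Z = 2 + 0, so Z = 1.
A = 1 and Z = 1 is ^1_1 H — a proton.

proton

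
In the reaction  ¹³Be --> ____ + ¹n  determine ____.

Conserve mass number: 13 = A + 1, so A = 12.
Conserve atomic number: 4 = Z + 0, so Z = 4.
Z = 4 is beryllium, so the species is ¹²Be.

Be-12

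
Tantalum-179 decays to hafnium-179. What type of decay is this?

ΔA = 179 − 179 = 0; ΔZ = 72 − 73 = -1.
A is unchanged and Z drops by 1 — a proton has become a neutron (β⁺ emission or electron capture).

beta-plus decay or electron capture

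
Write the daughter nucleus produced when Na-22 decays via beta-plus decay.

Beta-plus decay: mass number changes by +0, atomic number by -1.
A: 22 = 22; Z: 11 − 1 = 10.
Z = 10 is neon, so the daughter is Ne-22.

Ne-22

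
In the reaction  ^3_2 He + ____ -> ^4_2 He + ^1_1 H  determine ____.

Conserve mass number: 3 + A = 4 + 1, so A = 2.
Conserve atomic number: 2 + Z = 2 + 1, so Z = 1.
A = 2 and Z = 1 is ^2_1 H — a deuteron.

deuteron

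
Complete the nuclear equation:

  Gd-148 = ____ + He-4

Sm-144

Conserve mass number: 148 = A + 4, so A = 144.
Conserve atomic number: 64 = Z + 2, so Z = 62.
Z = 62 is samarium, so the species is Sm-144.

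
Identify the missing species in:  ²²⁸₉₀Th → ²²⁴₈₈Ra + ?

alpha particle

Conserve mass number: 228 = 224 + A, so A = 4.
Conserve atomic number: 90 = 88 + Z, so Z = 2.
A = 4 and Z = 2 is ⁴₂He — an alpha particle.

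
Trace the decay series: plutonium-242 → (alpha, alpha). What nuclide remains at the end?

Th-234

Start: (A, Z) = (242, 94).
After α: (238, 92).
After α: (234, 90).
Z = 90 is thorium.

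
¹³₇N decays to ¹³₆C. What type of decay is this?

ΔA = 13 − 13 = 0; ΔZ = 6 − 7 = -1.
A is unchanged and Z drops by 1 — a proton has become a neutron (β⁺ emission or electron capture).

beta-plus decay or electron capture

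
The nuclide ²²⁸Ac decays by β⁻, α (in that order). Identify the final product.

Start: (A, Z) = (228, 89).
After β⁻: (228, 90).
After α: (224, 88).
Z = 88 is radium.

Ra-224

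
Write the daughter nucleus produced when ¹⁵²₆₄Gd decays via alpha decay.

Sm-148

Alpha decay: mass number changes by -4, atomic number by -2.
A: 152 − 4 = 148; Z: 64 − 2 = 62.
Z = 62 is samarium, so the daughter is ¹⁴⁸₆₂Sm.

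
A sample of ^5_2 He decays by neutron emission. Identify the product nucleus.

He-4

Neutron emission: mass number changes by -1, atomic number by +0.
A: 5 − 1 = 4; Z: 2 = 2.
Z = 2 is helium, so the daughter is ^4_2 He.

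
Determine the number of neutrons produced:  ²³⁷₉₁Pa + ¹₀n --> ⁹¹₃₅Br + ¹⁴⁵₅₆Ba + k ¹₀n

Conserve mass number: 238 = 91 + 145 + k, so k = 238 − 236 = 2.
Check atomic number: 91 = 35 + 56 + 0 = 91. ✓

2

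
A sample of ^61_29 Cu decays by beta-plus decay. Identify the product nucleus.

Ni-61

Beta-plus decay: mass number changes by +0, atomic number by -1.
A: 61 = 61; Z: 29 − 1 = 28.
Z = 28 is nickel, so the daughter is ^61_28 Ni.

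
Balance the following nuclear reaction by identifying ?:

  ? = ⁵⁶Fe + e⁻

Conserve mass number: A = 56 + 0, so A = 56.
Conserve atomic number: Z = 26 − 1, so Z = 25.
Z = 25 is manganese, so the species is ⁵⁶Mn.

Mn-56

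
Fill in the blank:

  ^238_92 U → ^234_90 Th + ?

alpha particle

Conserve mass number: 238 = 234 + A, so A = 4.
Conserve atomic number: 92 = 90 + Z, so Z = 2.
A = 4 and Z = 2 is ^4_2 He — an alpha particle.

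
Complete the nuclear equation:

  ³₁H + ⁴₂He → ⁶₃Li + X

Conserve mass number: 3 + 4 = 6 + A, so A = 1.
Conserve atomic number: 1 + 2 = 3 + Z, so Z = 0.
A = 1 and Z = 0 is ¹₀n — a neutron.

neutron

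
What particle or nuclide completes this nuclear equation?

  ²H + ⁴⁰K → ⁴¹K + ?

Conserve mass number: 2 + 40 = 41 + A, so A = 1.
Conserve atomic number: 1 + 19 = 19 + Z, so Z = 1.
A = 1 and Z = 1 is ¹H — a proton.

proton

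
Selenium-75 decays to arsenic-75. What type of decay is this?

ΔA = 75 − 75 = 0; ΔZ = 33 − 34 = -1.
A is unchanged and Z drops by 1 — a proton has become a neutron (β⁺ emission or electron capture).

beta-plus decay or electron capture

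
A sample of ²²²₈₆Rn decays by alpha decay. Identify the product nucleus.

Alpha decay: mass number changes by -4, atomic number by -2.
A: 222 − 4 = 218; Z: 86 − 2 = 84.
Z = 84 is polonium, so the daughter is ²¹⁸₈₄Po.

Po-218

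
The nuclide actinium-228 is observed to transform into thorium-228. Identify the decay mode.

beta-minus decay

ΔA = 228 − 228 = 0; ΔZ = 90 − 89 = +1.
A is unchanged and Z rises by 1 — a neutron has become a proton (β⁻ decay).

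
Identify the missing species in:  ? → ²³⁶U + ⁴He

Pu-240

Conserve mass number: A = 236 + 4, so A = 240.
Conserve atomic number: Z = 92 + 2, so Z = 94.
Z = 94 is plutonium, so the species is ²⁴⁰Pu.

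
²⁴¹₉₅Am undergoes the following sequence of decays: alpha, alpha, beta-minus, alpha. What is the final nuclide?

Start: (A, Z) = (241, 95).
After α: (237, 93).
After α: (233, 91).
After β⁻: (233, 92).
After α: (229, 90).
Z = 90 is thorium.

Th-229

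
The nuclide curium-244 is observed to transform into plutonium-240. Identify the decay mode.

alpha decay

ΔA = 240 − 244 = -4; ΔZ = 94 − 96 = -2.
A drops by 4 and Z drops by 2 — the signature of alpha emission.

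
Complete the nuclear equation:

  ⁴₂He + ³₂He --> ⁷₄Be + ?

Conserve mass number: 4 + 3 = 7 + A, so A = 0.
Conserve atomic number: 2 + 2 = 4 + Z, so Z = 0.
A = 0 and Z = 0 is ⁰₀γ — a gamma ray.

gamma ray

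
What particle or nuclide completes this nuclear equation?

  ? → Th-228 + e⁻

Ac-228

Conserve mass number: A = 228 + 0, so A = 228.
Conserve atomic number: Z = 90 − 1, so Z = 89.
Z = 89 is actinium, so the species is Ac-228.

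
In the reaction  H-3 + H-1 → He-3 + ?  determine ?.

neutron

Conserve mass number: 3 + 1 = 3 + A, so A = 1.
Conserve atomic number: 1 + 1 = 2 + Z, so Z = 0.
A = 1 and Z = 0 is n — a neutron.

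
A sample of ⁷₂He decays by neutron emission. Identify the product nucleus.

He-6

Neutron emission: mass number changes by -1, atomic number by +0.
A: 7 − 1 = 6; Z: 2 = 2.
Z = 2 is helium, so the daughter is ⁶₂He.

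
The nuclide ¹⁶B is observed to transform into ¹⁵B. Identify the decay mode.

neutron emission

ΔA = 15 − 16 = -1; ΔZ = 5 − 5 = +0.
A drops by 1 with Z unchanged — a neutron was emitted.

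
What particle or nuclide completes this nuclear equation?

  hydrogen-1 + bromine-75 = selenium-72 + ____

alpha particle

Conserve mass number: 1 + 75 = 72 + A, so A = 4.
Conserve atomic number: 1 + 35 = 34 + Z, so Z = 2.
A = 4 and Z = 2 is helium-4 — an alpha particle.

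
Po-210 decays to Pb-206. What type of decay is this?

alpha decay

ΔA = 206 − 210 = -4; ΔZ = 82 − 84 = -2.
A drops by 4 and Z drops by 2 — the signature of alpha emission.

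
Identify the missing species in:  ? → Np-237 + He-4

Am-241

Conserve mass number: A = 237 + 4, so A = 241.
Conserve atomic number: Z = 93 + 2, so Z = 95.
Z = 95 is americium, so the species is Am-241.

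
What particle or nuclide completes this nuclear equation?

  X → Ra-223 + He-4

Th-227

Conserve mass number: A = 223 + 4, so A = 227.
Conserve atomic number: Z = 88 + 2, so Z = 90.
Z = 90 is thorium, so the species is Th-227.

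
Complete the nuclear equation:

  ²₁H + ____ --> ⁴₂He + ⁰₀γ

deuteron

Conserve mass number: 2 + A = 4 + 0, so A = 2.
Conserve atomic number: 1 + Z = 2 + 0, so Z = 1.
A = 2 and Z = 1 is ²₁H — a deuteron.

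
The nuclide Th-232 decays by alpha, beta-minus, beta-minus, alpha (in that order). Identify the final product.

Ra-224

Start: (A, Z) = (232, 90).
After α: (228, 88).
After β⁻: (228, 89).
After β⁻: (228, 90).
After α: (224, 88).
Z = 88 is radium.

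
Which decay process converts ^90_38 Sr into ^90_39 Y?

beta-minus decay

ΔA = 90 − 90 = 0; ΔZ = 39 − 38 = +1.
A is unchanged and Z rises by 1 — a neutron has become a proton (β⁻ decay).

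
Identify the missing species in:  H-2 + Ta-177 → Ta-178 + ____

proton

Conserve mass number: 2 + 177 = 178 + A, so A = 1.
Conserve atomic number: 1 + 73 = 73 + Z, so Z = 1.
A = 1 and Z = 1 is H-1 — a proton.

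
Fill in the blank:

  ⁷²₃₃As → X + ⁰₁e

Ge-72

Conserve mass number: 72 = A + 0, so A = 72.
Conserve atomic number: 33 = Z + 1, so Z = 32.
Z = 32 is germanium, so the species is ⁷²₃₂Ge.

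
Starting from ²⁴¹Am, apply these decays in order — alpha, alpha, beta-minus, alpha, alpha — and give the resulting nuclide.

Ra-225

Start: (A, Z) = (241, 95).
After α: (237, 93).
After α: (233, 91).
After β⁻: (233, 92).
After α: (229, 90).
After α: (225, 88).
Z = 88 is radium.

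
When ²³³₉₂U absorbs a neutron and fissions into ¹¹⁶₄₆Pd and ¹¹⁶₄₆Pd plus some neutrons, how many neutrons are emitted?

Conserve mass number: 234 = 116 + 116 + k, so k = 234 − 232 = 2.
Check atomic number: 92 = 46 + 46 + 0 = 92. ✓

2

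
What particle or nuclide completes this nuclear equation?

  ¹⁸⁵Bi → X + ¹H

Conserve mass number: 185 = A + 1, so A = 184.
Conserve atomic number: 83 = Z + 1, so Z = 82.
Z = 82 is lead, so the species is ¹⁸⁴Pb.

Pb-184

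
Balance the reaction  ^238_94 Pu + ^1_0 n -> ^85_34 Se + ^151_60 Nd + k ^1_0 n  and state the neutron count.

Conserve mass number: 239 = 85 + 151 + k, so k = 239 − 236 = 3.
Check atomic number: 94 = 34 + 60 + 0 = 94. ✓

3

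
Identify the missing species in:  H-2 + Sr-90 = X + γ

Conserve mass number: 2 + 90 = A + 0, so A = 92.
Conserve atomic number: 1 + 38 = Z + 0, so Z = 39.
Z = 39 is yttrium, so the species is Y-92.

Y-92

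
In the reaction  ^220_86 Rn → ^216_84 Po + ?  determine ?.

Conserve mass number: 220 = 216 + A, so A = 4.
Conserve atomic number: 86 = 84 + Z, so Z = 2.
A = 4 and Z = 2 is ^4_2 He — an alpha particle.

alpha particle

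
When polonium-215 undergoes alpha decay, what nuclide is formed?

Alpha decay: mass number changes by -4, atomic number by -2.
A: 215 − 4 = 211; Z: 84 − 2 = 82.
Z = 82 is lead, so the daughter is lead-211.

Pb-211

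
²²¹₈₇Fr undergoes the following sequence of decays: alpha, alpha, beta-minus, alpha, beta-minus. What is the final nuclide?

Bi-209

Start: (A, Z) = (221, 87).
After α: (217, 85).
After α: (213, 83).
After β⁻: (213, 84).
After α: (209, 82).
After β⁻: (209, 83).
Z = 83 is bismuth.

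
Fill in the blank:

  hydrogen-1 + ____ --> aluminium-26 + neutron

Mg-26

Conserve mass number: 1 + A = 26 + 1, so A = 26.
Conserve atomic number: 1 + Z = 13 + 0, so Z = 12.
Z = 12 is magnesium, so the species is magnesium-26.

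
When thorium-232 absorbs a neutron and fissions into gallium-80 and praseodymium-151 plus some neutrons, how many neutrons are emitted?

2

Conserve mass number: 233 = 80 + 151 + k, so k = 233 − 231 = 2.
Check atomic number: 90 = 31 + 59 + 0 = 90. ✓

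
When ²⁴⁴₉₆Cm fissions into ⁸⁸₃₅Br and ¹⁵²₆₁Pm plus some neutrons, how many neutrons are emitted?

Conserve mass number: 244 = 88 + 152 + k, so k = 244 − 240 = 4.
Check atomic number: 96 = 35 + 61 + 0 = 96. ✓

4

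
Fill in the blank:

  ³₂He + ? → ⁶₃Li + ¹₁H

alpha particle

Conserve mass number: 3 + A = 6 + 1, so A = 4.
Conserve atomic number: 2 + Z = 3 + 1, so Z = 2.
A = 4 and Z = 2 is ⁴₂He — an alpha particle.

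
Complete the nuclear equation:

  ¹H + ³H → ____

Conserve mass number: 1 + 3 = A, so A = 4.
Conserve atomic number: 1 + 1 = Z, so Z = 2.
A = 4 and Z = 2 is ⁴He — an alpha particle.

He-4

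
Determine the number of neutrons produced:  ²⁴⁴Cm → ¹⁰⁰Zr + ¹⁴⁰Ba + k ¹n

Conserve mass number: 244 = 100 + 140 + k, so k = 244 − 240 = 4.
Check atomic number: 96 = 40 + 56 + 0 = 96. ✓

4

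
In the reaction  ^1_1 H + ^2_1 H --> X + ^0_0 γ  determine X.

He-3

Conserve mass number: 1 + 2 = A + 0, so A = 3.
Conserve atomic number: 1 + 1 = Z + 0, so Z = 2.
Z = 2 is helium, so the species is ^3_2 He.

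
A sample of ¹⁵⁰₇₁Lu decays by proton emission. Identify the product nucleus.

Proton emission: mass number changes by -1, atomic number by -1.
A: 150 − 1 = 149; Z: 71 − 1 = 70.
Z = 70 is ytterbium, so the daughter is ¹⁴⁹₇₀Yb.

Yb-149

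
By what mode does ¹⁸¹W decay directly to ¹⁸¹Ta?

ΔA = 181 − 181 = 0; ΔZ = 73 − 74 = -1.
A is unchanged and Z drops by 1 — a proton has become a neutron (β⁺ emission or electron capture).

beta-plus decay or electron capture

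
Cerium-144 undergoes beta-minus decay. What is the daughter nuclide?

Beta-minus decay: mass number changes by +0, atomic number by +1.
A: 144 = 144; Z: 58 + 1 = 59.
Z = 59 is praseodymium, so the daughter is praseodymium-144.

Pr-144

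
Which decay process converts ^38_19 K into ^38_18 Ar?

beta-plus decay or electron capture

ΔA = 38 − 38 = 0; ΔZ = 18 − 19 = -1.
A is unchanged and Z drops by 1 — a proton has become a neutron (β⁺ emission or electron capture).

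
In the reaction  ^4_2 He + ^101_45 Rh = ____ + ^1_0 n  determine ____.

Conserve mass number: 4 + 101 = A + 1, so A = 104.
Conserve atomic number: 2 + 45 = Z + 0, so Z = 47.
Z = 47 is silver, so the species is ^104_47 Ag.

Ag-104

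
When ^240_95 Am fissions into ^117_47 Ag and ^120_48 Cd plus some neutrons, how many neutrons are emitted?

3

Conserve mass number: 240 = 117 + 120 + k, so k = 240 − 237 = 3.
Check atomic number: 95 = 47 + 48 + 0 = 95. ✓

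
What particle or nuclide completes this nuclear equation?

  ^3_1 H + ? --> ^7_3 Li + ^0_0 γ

alpha particle

Conserve mass number: 3 + A = 7 + 0, so A = 4.
Conserve atomic number: 1 + Z = 3 + 0, so Z = 2.
A = 4 and Z = 2 is ^4_2 He — an alpha particle.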